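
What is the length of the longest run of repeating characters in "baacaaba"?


Input: "baacaaba"
Scanning for longest run:
  Position 1 ('a'): new char, reset run to 1
  Position 2 ('a'): continues run of 'a', length=2
  Position 3 ('c'): new char, reset run to 1
  Position 4 ('a'): new char, reset run to 1
  Position 5 ('a'): continues run of 'a', length=2
  Position 6 ('b'): new char, reset run to 1
  Position 7 ('a'): new char, reset run to 1
Longest run: 'a' with length 2

2


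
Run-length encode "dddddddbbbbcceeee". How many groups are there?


Input: dddddddbbbbcceeee
Scanning for consecutive runs:
  Group 1: 'd' x 7 (positions 0-6)
  Group 2: 'b' x 4 (positions 7-10)
  Group 3: 'c' x 2 (positions 11-12)
  Group 4: 'e' x 4 (positions 13-16)
Total groups: 4

4


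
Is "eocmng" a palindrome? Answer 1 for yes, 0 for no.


Input: eocmng
Reversed: gnmcoe
  Compare pos 0 ('e') with pos 5 ('g'): MISMATCH
  Compare pos 1 ('o') with pos 4 ('n'): MISMATCH
  Compare pos 2 ('c') with pos 3 ('m'): MISMATCH
Result: not a palindrome

0


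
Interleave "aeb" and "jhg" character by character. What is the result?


Interleaving "aeb" and "jhg":
  Position 0: 'a' from first, 'j' from second => "aj"
  Position 1: 'e' from first, 'h' from second => "eh"
  Position 2: 'b' from first, 'g' from second => "bg"
Result: ajehbg

ajehbg


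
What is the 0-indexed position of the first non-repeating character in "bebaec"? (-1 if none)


Input: bebaec
Character frequencies:
  'a': 1
  'b': 2
  'c': 1
  'e': 2
Scanning left to right for freq == 1:
  Position 0 ('b'): freq=2, skip
  Position 1 ('e'): freq=2, skip
  Position 2 ('b'): freq=2, skip
  Position 3 ('a'): unique! => answer = 3

3


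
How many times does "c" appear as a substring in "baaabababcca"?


Searching for "c" in "baaabababcca"
Scanning each position:
  Position 0: "b" => no
  Position 1: "a" => no
  Position 2: "a" => no
  Position 3: "a" => no
  Position 4: "b" => no
  Position 5: "a" => no
  Position 6: "b" => no
  Position 7: "a" => no
  Position 8: "b" => no
  Position 9: "c" => MATCH
  Position 10: "c" => MATCH
  Position 11: "a" => no
Total occurrences: 2

2


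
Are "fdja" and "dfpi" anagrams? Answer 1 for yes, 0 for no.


Strings: "fdja", "dfpi"
Sorted first:  adfj
Sorted second: dfip
Differ at position 0: 'a' vs 'd' => not anagrams

0


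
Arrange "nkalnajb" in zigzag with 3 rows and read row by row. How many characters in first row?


Zigzag "nkalnajb" into 3 rows:
Placing characters:
  'n' => row 0
  'k' => row 1
  'a' => row 2
  'l' => row 1
  'n' => row 0
  'a' => row 1
  'j' => row 2
  'b' => row 1
Rows:
  Row 0: "nn"
  Row 1: "klab"
  Row 2: "aj"
First row length: 2

2


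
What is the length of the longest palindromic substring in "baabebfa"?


Input: "baabebfa"
Checking substrings for palindromes:
  [0:4] "baab" (len 4) => palindrome
  [3:6] "beb" (len 3) => palindrome
  [1:3] "aa" (len 2) => palindrome
Longest palindromic substring: "baab" with length 4

4


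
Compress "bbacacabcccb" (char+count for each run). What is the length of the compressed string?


Input: bbacacabcccb
Runs:
  'b' x 2 => "b2"
  'a' x 1 => "a1"
  'c' x 1 => "c1"
  'a' x 1 => "a1"
  'c' x 1 => "c1"
  'a' x 1 => "a1"
  'b' x 1 => "b1"
  'c' x 3 => "c3"
  'b' x 1 => "b1"
Compressed: "b2a1c1a1c1a1b1c3b1"
Compressed length: 18

18


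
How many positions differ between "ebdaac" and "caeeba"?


Comparing "ebdaac" and "caeeba" position by position:
  Position 0: 'e' vs 'c' => DIFFER
  Position 1: 'b' vs 'a' => DIFFER
  Position 2: 'd' vs 'e' => DIFFER
  Position 3: 'a' vs 'e' => DIFFER
  Position 4: 'a' vs 'b' => DIFFER
  Position 5: 'c' vs 'a' => DIFFER
Positions that differ: 6

6


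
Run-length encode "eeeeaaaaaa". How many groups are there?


Input: eeeeaaaaaa
Scanning for consecutive runs:
  Group 1: 'e' x 4 (positions 0-3)
  Group 2: 'a' x 6 (positions 4-9)
Total groups: 2

2


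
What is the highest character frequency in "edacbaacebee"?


Input: edacbaacebee
Character counts:
  'a': 3
  'b': 2
  'c': 2
  'd': 1
  'e': 4
Maximum frequency: 4

4


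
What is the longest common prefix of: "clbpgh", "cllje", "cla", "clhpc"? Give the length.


Words: clbpgh, cllje, cla, clhpc
  Position 0: all 'c' => match
  Position 1: all 'l' => match
  Position 2: ('b', 'l', 'a', 'h') => mismatch, stop
LCP = "cl" (length 2)

2


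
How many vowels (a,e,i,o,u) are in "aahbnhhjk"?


Input: aahbnhhjk
Checking each character:
  'a' at position 0: vowel (running total: 1)
  'a' at position 1: vowel (running total: 2)
  'h' at position 2: consonant
  'b' at position 3: consonant
  'n' at position 4: consonant
  'h' at position 5: consonant
  'h' at position 6: consonant
  'j' at position 7: consonant
  'k' at position 8: consonant
Total vowels: 2

2


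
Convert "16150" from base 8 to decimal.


Input: "16150" in base 8
Positional expansion:
  Digit '1' (value 1) x 8^4 = 4096
  Digit '6' (value 6) x 8^3 = 3072
  Digit '1' (value 1) x 8^2 = 64
  Digit '5' (value 5) x 8^1 = 40
  Digit '0' (value 0) x 8^0 = 0
Sum = 7272

7272


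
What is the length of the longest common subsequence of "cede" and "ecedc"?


LCS of "cede" and "ecedc"
DP table:
           e    c    e    d    c
      0    0    0    0    0    0
  c   0    0    1    1    1    1
  e   0    1    1    2    2    2
  d   0    1    1    2    3    3
  e   0    1    1    2    3    3
LCS length = dp[4][5] = 3

3


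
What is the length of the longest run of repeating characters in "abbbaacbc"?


Input: "abbbaacbc"
Scanning for longest run:
  Position 1 ('b'): new char, reset run to 1
  Position 2 ('b'): continues run of 'b', length=2
  Position 3 ('b'): continues run of 'b', length=3
  Position 4 ('a'): new char, reset run to 1
  Position 5 ('a'): continues run of 'a', length=2
  Position 6 ('c'): new char, reset run to 1
  Position 7 ('b'): new char, reset run to 1
  Position 8 ('c'): new char, reset run to 1
Longest run: 'b' with length 3

3


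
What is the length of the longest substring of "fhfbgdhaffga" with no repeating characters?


Input: "fhfbgdhaffga"
Sliding window (track last position of each char):
  Position 0 ('f'): window [0,0] length 1 -- new best
  Position 1 ('h'): window [0,1] length 2 -- new best
  Position 2 ('f'): repeat (last at 0), move window start to 1
  Position 2 ('f'): window [1,2] length 2
  Position 3 ('b'): window [1,3] length 3 -- new best
  Position 4 ('g'): window [1,4] length 4 -- new best
  Position 5 ('d'): window [1,5] length 5 -- new best
  Position 6 ('h'): repeat (last at 1), move window start to 2
  Position 6 ('h'): window [2,6] length 5
  Position 7 ('a'): window [2,7] length 6 -- new best
  Position 8 ('f'): repeat (last at 2), move window start to 3
  Position 8 ('f'): window [3,8] length 6
  Position 9 ('f'): repeat (last at 8), move window start to 9
  Position 9 ('f'): window [9,9] length 1
  Position 10 ('g'): window [9,10] length 2
  Position 11 ('a'): window [9,11] length 3
Longest substring with no repeats: "fbgdha" with length 6

6


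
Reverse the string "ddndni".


Input: ddndni
Reading characters right to left:
  Position 5: 'i'
  Position 4: 'n'
  Position 3: 'd'
  Position 2: 'n'
  Position 1: 'd'
  Position 0: 'd'
Reversed: indndd

indndd


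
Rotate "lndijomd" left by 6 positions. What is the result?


Input: "lndijomd", rotate left by 6
First 6 characters: "lndijo"
Remaining characters: "md"
Concatenate remaining + first: "md" + "lndijo" = "mdlndijo"

mdlndijo


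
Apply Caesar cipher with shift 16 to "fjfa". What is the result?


Caesar cipher: shift "fjfa" by 16
  'f' (pos 5) + 16 = pos 21 = 'v'
  'j' (pos 9) + 16 = pos 25 = 'z'
  'f' (pos 5) + 16 = pos 21 = 'v'
  'a' (pos 0) + 16 = pos 16 = 'q'
Result: vzvq

vzvq


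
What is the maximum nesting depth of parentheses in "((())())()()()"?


Input: "((())())()()()"
Tracking depth:
  Position 0 '(': depth becomes 1
  Position 1 '(': depth becomes 2
  Position 2 '(': depth becomes 3
  Position 3 ')': depth becomes 2
  Position 4 ')': depth becomes 1
  Position 5 '(': depth becomes 2
  Position 6 ')': depth becomes 1
  Position 7 ')': depth becomes 0
  Position 8 '(': depth becomes 1
  Position 9 ')': depth becomes 0
  Position 10 '(': depth becomes 1
  Position 11 ')': depth becomes 0
  Position 12 '(': depth becomes 1
  Position 13 ')': depth becomes 0
Maximum depth reached: 3

3


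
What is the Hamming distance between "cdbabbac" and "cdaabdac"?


Comparing "cdbabbac" and "cdaabdac" position by position:
  Position 0: 'c' vs 'c' => same
  Position 1: 'd' vs 'd' => same
  Position 2: 'b' vs 'a' => differ
  Position 3: 'a' vs 'a' => same
  Position 4: 'b' vs 'b' => same
  Position 5: 'b' vs 'd' => differ
  Position 6: 'a' vs 'a' => same
  Position 7: 'c' vs 'c' => same
Total differences (Hamming distance): 2

2


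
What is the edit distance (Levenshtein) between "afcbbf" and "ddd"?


Computing edit distance: "afcbbf" -> "ddd"
DP table:
           d    d    d
      0    1    2    3
  a   1    1    2    3
  f   2    2    2    3
  c   3    3    3    3
  b   4    4    4    4
  b   5    5    5    5
  f   6    6    6    6
Edit distance = dp[6][3] = 6

6


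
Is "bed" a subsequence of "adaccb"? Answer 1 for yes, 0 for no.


Check if "bed" is a subsequence of "adaccb"
Greedy scan:
  Position 0 ('a'): no match needed
  Position 1 ('d'): no match needed
  Position 2 ('a'): no match needed
  Position 3 ('c'): no match needed
  Position 4 ('c'): no match needed
  Position 5 ('b'): matches sub[0] = 'b'
Only matched 1/3 characters => not a subsequence

0


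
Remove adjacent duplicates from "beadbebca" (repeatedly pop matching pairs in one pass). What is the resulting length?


Input: beadbebca
Stack-based adjacent duplicate removal:
  Read 'b': push. Stack: b
  Read 'e': push. Stack: be
  Read 'a': push. Stack: bea
  Read 'd': push. Stack: bead
  Read 'b': push. Stack: beadb
  Read 'e': push. Stack: beadbe
  Read 'b': push. Stack: beadbeb
  Read 'c': push. Stack: beadbebc
  Read 'a': push. Stack: beadbebca
Final stack: "beadbebca" (length 9)

9


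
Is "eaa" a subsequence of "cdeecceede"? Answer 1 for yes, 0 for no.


Check if "eaa" is a subsequence of "cdeecceede"
Greedy scan:
  Position 0 ('c'): no match needed
  Position 1 ('d'): no match needed
  Position 2 ('e'): matches sub[0] = 'e'
  Position 3 ('e'): no match needed
  Position 4 ('c'): no match needed
  Position 5 ('c'): no match needed
  Position 6 ('e'): no match needed
  Position 7 ('e'): no match needed
  Position 8 ('d'): no match needed
  Position 9 ('e'): no match needed
Only matched 1/3 characters => not a subsequence

0


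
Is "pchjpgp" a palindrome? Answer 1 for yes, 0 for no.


Input: pchjpgp
Reversed: pgpjhcp
  Compare pos 0 ('p') with pos 6 ('p'): match
  Compare pos 1 ('c') with pos 5 ('g'): MISMATCH
  Compare pos 2 ('h') with pos 4 ('p'): MISMATCH
Result: not a palindrome

0


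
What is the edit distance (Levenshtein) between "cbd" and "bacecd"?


Computing edit distance: "cbd" -> "bacecd"
DP table:
           b    a    c    e    c    d
      0    1    2    3    4    5    6
  c   1    1    2    2    3    4    5
  b   2    1    2    3    3    4    5
  d   3    2    2    3    4    4    4
Edit distance = dp[3][6] = 4

4


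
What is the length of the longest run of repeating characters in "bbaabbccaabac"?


Input: "bbaabbccaabac"
Scanning for longest run:
  Position 1 ('b'): continues run of 'b', length=2
  Position 2 ('a'): new char, reset run to 1
  Position 3 ('a'): continues run of 'a', length=2
  Position 4 ('b'): new char, reset run to 1
  Position 5 ('b'): continues run of 'b', length=2
  Position 6 ('c'): new char, reset run to 1
  Position 7 ('c'): continues run of 'c', length=2
  Position 8 ('a'): new char, reset run to 1
  Position 9 ('a'): continues run of 'a', length=2
  Position 10 ('b'): new char, reset run to 1
  Position 11 ('a'): new char, reset run to 1
  Position 12 ('c'): new char, reset run to 1
Longest run: 'b' with length 2

2


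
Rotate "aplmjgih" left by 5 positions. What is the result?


Input: "aplmjgih", rotate left by 5
First 5 characters: "aplmj"
Remaining characters: "gih"
Concatenate remaining + first: "gih" + "aplmj" = "gihaplmj"

gihaplmj


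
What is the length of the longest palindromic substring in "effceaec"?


Input: "effceaec"
Checking substrings for palindromes:
  [3:8] "ceaec" (len 5) => palindrome
  [4:7] "eae" (len 3) => palindrome
  [1:3] "ff" (len 2) => palindrome
Longest palindromic substring: "ceaec" with length 5

5


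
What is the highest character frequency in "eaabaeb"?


Input: eaabaeb
Character counts:
  'a': 3
  'b': 2
  'e': 2
Maximum frequency: 3

3


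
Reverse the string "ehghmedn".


Input: ehghmedn
Reading characters right to left:
  Position 7: 'n'
  Position 6: 'd'
  Position 5: 'e'
  Position 4: 'm'
  Position 3: 'h'
  Position 2: 'g'
  Position 1: 'h'
  Position 0: 'e'
Reversed: ndemhghe

ndemhghe


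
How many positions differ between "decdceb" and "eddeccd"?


Comparing "decdceb" and "eddeccd" position by position:
  Position 0: 'd' vs 'e' => DIFFER
  Position 1: 'e' vs 'd' => DIFFER
  Position 2: 'c' vs 'd' => DIFFER
  Position 3: 'd' vs 'e' => DIFFER
  Position 4: 'c' vs 'c' => same
  Position 5: 'e' vs 'c' => DIFFER
  Position 6: 'b' vs 'd' => DIFFER
Positions that differ: 6

6


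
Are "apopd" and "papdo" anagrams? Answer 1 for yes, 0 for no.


Strings: "apopd", "papdo"
Sorted first:  adopp
Sorted second: adopp
Sorted forms match => anagrams

1


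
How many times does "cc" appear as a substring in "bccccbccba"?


Searching for "cc" in "bccccbccba"
Scanning each position:
  Position 0: "bc" => no
  Position 1: "cc" => MATCH
  Position 2: "cc" => MATCH
  Position 3: "cc" => MATCH
  Position 4: "cb" => no
  Position 5: "bc" => no
  Position 6: "cc" => MATCH
  Position 7: "cb" => no
  Position 8: "ba" => no
Total occurrences: 4

4


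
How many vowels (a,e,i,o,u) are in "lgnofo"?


Input: lgnofo
Checking each character:
  'l' at position 0: consonant
  'g' at position 1: consonant
  'n' at position 2: consonant
  'o' at position 3: vowel (running total: 1)
  'f' at position 4: consonant
  'o' at position 5: vowel (running total: 2)
Total vowels: 2

2


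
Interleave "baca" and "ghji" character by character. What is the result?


Interleaving "baca" and "ghji":
  Position 0: 'b' from first, 'g' from second => "bg"
  Position 1: 'a' from first, 'h' from second => "ah"
  Position 2: 'c' from first, 'j' from second => "cj"
  Position 3: 'a' from first, 'i' from second => "ai"
Result: bgahcjai

bgahcjai


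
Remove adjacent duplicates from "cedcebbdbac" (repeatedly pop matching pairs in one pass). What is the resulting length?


Input: cedcebbdbac
Stack-based adjacent duplicate removal:
  Read 'c': push. Stack: c
  Read 'e': push. Stack: ce
  Read 'd': push. Stack: ced
  Read 'c': push. Stack: cedc
  Read 'e': push. Stack: cedce
  Read 'b': push. Stack: cedceb
  Read 'b': matches stack top 'b' => pop. Stack: cedce
  Read 'd': push. Stack: cedced
  Read 'b': push. Stack: cedcedb
  Read 'a': push. Stack: cedcedba
  Read 'c': push. Stack: cedcedbac
Final stack: "cedcedbac" (length 9)

9


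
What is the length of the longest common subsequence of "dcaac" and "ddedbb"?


LCS of "dcaac" and "ddedbb"
DP table:
           d    d    e    d    b    b
      0    0    0    0    0    0    0
  d   0    1    1    1    1    1    1
  c   0    1    1    1    1    1    1
  a   0    1    1    1    1    1    1
  a   0    1    1    1    1    1    1
  c   0    1    1    1    1    1    1
LCS length = dp[5][6] = 1

1


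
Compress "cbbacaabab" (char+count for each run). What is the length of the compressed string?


Input: cbbacaabab
Runs:
  'c' x 1 => "c1"
  'b' x 2 => "b2"
  'a' x 1 => "a1"
  'c' x 1 => "c1"
  'a' x 2 => "a2"
  'b' x 1 => "b1"
  'a' x 1 => "a1"
  'b' x 1 => "b1"
Compressed: "c1b2a1c1a2b1a1b1"
Compressed length: 16

16


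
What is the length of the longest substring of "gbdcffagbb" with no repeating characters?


Input: "gbdcffagbb"
Sliding window (track last position of each char):
  Position 0 ('g'): window [0,0] length 1 -- new best
  Position 1 ('b'): window [0,1] length 2 -- new best
  Position 2 ('d'): window [0,2] length 3 -- new best
  Position 3 ('c'): window [0,3] length 4 -- new best
  Position 4 ('f'): window [0,4] length 5 -- new best
  Position 5 ('f'): repeat (last at 4), move window start to 5
  Position 5 ('f'): window [5,5] length 1
  Position 6 ('a'): window [5,6] length 2
  Position 7 ('g'): window [5,7] length 3
  Position 8 ('b'): window [5,8] length 4
  Position 9 ('b'): repeat (last at 8), move window start to 9
  Position 9 ('b'): window [9,9] length 1
Longest substring with no repeats: "gbdcf" with length 5

5


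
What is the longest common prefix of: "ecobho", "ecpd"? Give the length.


Words: ecobho, ecpd
  Position 0: all 'e' => match
  Position 1: all 'c' => match
  Position 2: ('o', 'p') => mismatch, stop
LCP = "ec" (length 2)

2


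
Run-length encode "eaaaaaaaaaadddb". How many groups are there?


Input: eaaaaaaaaaadddb
Scanning for consecutive runs:
  Group 1: 'e' x 1 (positions 0-0)
  Group 2: 'a' x 10 (positions 1-10)
  Group 3: 'd' x 3 (positions 11-13)
  Group 4: 'b' x 1 (positions 14-14)
Total groups: 4

4


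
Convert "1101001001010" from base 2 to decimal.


Input: "1101001001010" in base 2
Positional expansion:
  Digit '1' (value 1) x 2^12 = 4096
  Digit '1' (value 1) x 2^11 = 2048
  Digit '0' (value 0) x 2^10 = 0
  Digit '1' (value 1) x 2^9 = 512
  Digit '0' (value 0) x 2^8 = 0
  Digit '0' (value 0) x 2^7 = 0
  Digit '1' (value 1) x 2^6 = 64
  Digit '0' (value 0) x 2^5 = 0
  Digit '0' (value 0) x 2^4 = 0
  Digit '1' (value 1) x 2^3 = 8
  Digit '0' (value 0) x 2^2 = 0
  Digit '1' (value 1) x 2^1 = 2
  Digit '0' (value 0) x 2^0 = 0
Sum = 6730

6730


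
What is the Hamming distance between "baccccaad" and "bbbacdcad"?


Comparing "baccccaad" and "bbbacdcad" position by position:
  Position 0: 'b' vs 'b' => same
  Position 1: 'a' vs 'b' => differ
  Position 2: 'c' vs 'b' => differ
  Position 3: 'c' vs 'a' => differ
  Position 4: 'c' vs 'c' => same
  Position 5: 'c' vs 'd' => differ
  Position 6: 'a' vs 'c' => differ
  Position 7: 'a' vs 'a' => same
  Position 8: 'd' vs 'd' => same
Total differences (Hamming distance): 5

5


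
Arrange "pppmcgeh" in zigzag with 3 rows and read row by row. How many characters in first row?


Zigzag "pppmcgeh" into 3 rows:
Placing characters:
  'p' => row 0
  'p' => row 1
  'p' => row 2
  'm' => row 1
  'c' => row 0
  'g' => row 1
  'e' => row 2
  'h' => row 1
Rows:
  Row 0: "pc"
  Row 1: "pmgh"
  Row 2: "pe"
First row length: 2

2


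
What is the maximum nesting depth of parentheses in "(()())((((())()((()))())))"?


Input: "(()())((((())()((()))())))"
Tracking depth:
  Position 0 '(': depth becomes 1
  Position 1 '(': depth becomes 2
  Position 2 ')': depth becomes 1
  Position 3 '(': depth becomes 2
  Position 4 ')': depth becomes 1
  Position 5 ')': depth becomes 0
  Position 6 '(': depth becomes 1
  Position 7 '(': depth becomes 2
  Position 8 '(': depth becomes 3
  Position 9 '(': depth becomes 4
  Position 10 '(': depth becomes 5
  Position 11 ')': depth becomes 4
  Position 12 ')': depth becomes 3
  Position 13 '(': depth becomes 4
  Position 14 ')': depth becomes 3
  Position 15 '(': depth becomes 4
  Position 16 '(': depth becomes 5
  Position 17 '(': depth becomes 6
  Position 18 ')': depth becomes 5
  Position 19 ')': depth becomes 4
  Position 20 ')': depth becomes 3
  Position 21 '(': depth becomes 4
  Position 22 ')': depth becomes 3
  Position 23 ')': depth becomes 2
  Position 24 ')': depth becomes 1
  Position 25 ')': depth becomes 0
Maximum depth reached: 6

6


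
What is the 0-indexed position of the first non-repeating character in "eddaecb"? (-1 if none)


Input: eddaecb
Character frequencies:
  'a': 1
  'b': 1
  'c': 1
  'd': 2
  'e': 2
Scanning left to right for freq == 1:
  Position 0 ('e'): freq=2, skip
  Position 1 ('d'): freq=2, skip
  Position 2 ('d'): freq=2, skip
  Position 3 ('a'): unique! => answer = 3

3


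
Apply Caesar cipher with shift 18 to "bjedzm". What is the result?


Caesar cipher: shift "bjedzm" by 18
  'b' (pos 1) + 18 = pos 19 = 't'
  'j' (pos 9) + 18 = pos 1 = 'b'
  'e' (pos 4) + 18 = pos 22 = 'w'
  'd' (pos 3) + 18 = pos 21 = 'v'
  'z' (pos 25) + 18 = pos 17 = 'r'
  'm' (pos 12) + 18 = pos 4 = 'e'
Result: tbwvre

tbwvre


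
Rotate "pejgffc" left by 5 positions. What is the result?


Input: "pejgffc", rotate left by 5
First 5 characters: "pejgf"
Remaining characters: "fc"
Concatenate remaining + first: "fc" + "pejgf" = "fcpejgf"

fcpejgf


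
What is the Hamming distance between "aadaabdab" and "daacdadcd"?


Comparing "aadaabdab" and "daacdadcd" position by position:
  Position 0: 'a' vs 'd' => differ
  Position 1: 'a' vs 'a' => same
  Position 2: 'd' vs 'a' => differ
  Position 3: 'a' vs 'c' => differ
  Position 4: 'a' vs 'd' => differ
  Position 5: 'b' vs 'a' => differ
  Position 6: 'd' vs 'd' => same
  Position 7: 'a' vs 'c' => differ
  Position 8: 'b' vs 'd' => differ
Total differences (Hamming distance): 7

7


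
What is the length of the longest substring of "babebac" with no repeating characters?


Input: "babebac"
Sliding window (track last position of each char):
  Position 0 ('b'): window [0,0] length 1 -- new best
  Position 1 ('a'): window [0,1] length 2 -- new best
  Position 2 ('b'): repeat (last at 0), move window start to 1
  Position 2 ('b'): window [1,2] length 2
  Position 3 ('e'): window [1,3] length 3 -- new best
  Position 4 ('b'): repeat (last at 2), move window start to 3
  Position 4 ('b'): window [3,4] length 2
  Position 5 ('a'): window [3,5] length 3
  Position 6 ('c'): window [3,6] length 4 -- new best
Longest substring with no repeats: "ebac" with length 4

4


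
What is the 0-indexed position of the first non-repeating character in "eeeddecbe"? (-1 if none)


Input: eeeddecbe
Character frequencies:
  'b': 1
  'c': 1
  'd': 2
  'e': 5
Scanning left to right for freq == 1:
  Position 0 ('e'): freq=5, skip
  Position 1 ('e'): freq=5, skip
  Position 2 ('e'): freq=5, skip
  Position 3 ('d'): freq=2, skip
  Position 4 ('d'): freq=2, skip
  Position 5 ('e'): freq=5, skip
  Position 6 ('c'): unique! => answer = 6

6


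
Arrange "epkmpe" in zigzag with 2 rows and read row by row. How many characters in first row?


Zigzag "epkmpe" into 2 rows:
Placing characters:
  'e' => row 0
  'p' => row 1
  'k' => row 0
  'm' => row 1
  'p' => row 0
  'e' => row 1
Rows:
  Row 0: "ekp"
  Row 1: "pme"
First row length: 3

3


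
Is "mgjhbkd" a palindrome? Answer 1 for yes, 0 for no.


Input: mgjhbkd
Reversed: dkbhjgm
  Compare pos 0 ('m') with pos 6 ('d'): MISMATCH
  Compare pos 1 ('g') with pos 5 ('k'): MISMATCH
  Compare pos 2 ('j') with pos 4 ('b'): MISMATCH
Result: not a palindrome

0


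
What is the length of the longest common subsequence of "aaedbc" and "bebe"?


LCS of "aaedbc" and "bebe"
DP table:
           b    e    b    e
      0    0    0    0    0
  a   0    0    0    0    0
  a   0    0    0    0    0
  e   0    0    1    1    1
  d   0    0    1    1    1
  b   0    1    1    2    2
  c   0    1    1    2    2
LCS length = dp[6][4] = 2

2


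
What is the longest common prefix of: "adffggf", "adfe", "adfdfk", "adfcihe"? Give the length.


Words: adffggf, adfe, adfdfk, adfcihe
  Position 0: all 'a' => match
  Position 1: all 'd' => match
  Position 2: all 'f' => match
  Position 3: ('f', 'e', 'd', 'c') => mismatch, stop
LCP = "adf" (length 3)

3


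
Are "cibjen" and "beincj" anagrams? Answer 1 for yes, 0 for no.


Strings: "cibjen", "beincj"
Sorted first:  bceijn
Sorted second: bceijn
Sorted forms match => anagrams

1


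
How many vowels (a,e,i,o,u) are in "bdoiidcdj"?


Input: bdoiidcdj
Checking each character:
  'b' at position 0: consonant
  'd' at position 1: consonant
  'o' at position 2: vowel (running total: 1)
  'i' at position 3: vowel (running total: 2)
  'i' at position 4: vowel (running total: 3)
  'd' at position 5: consonant
  'c' at position 6: consonant
  'd' at position 7: consonant
  'j' at position 8: consonant
Total vowels: 3

3


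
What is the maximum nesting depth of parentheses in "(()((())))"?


Input: "(()((())))"
Tracking depth:
  Position 0 '(': depth becomes 1
  Position 1 '(': depth becomes 2
  Position 2 ')': depth becomes 1
  Position 3 '(': depth becomes 2
  Position 4 '(': depth becomes 3
  Position 5 '(': depth becomes 4
  Position 6 ')': depth becomes 3
  Position 7 ')': depth becomes 2
  Position 8 ')': depth becomes 1
  Position 9 ')': depth becomes 0
Maximum depth reached: 4

4


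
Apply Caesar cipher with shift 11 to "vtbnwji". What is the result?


Caesar cipher: shift "vtbnwji" by 11
  'v' (pos 21) + 11 = pos 6 = 'g'
  't' (pos 19) + 11 = pos 4 = 'e'
  'b' (pos 1) + 11 = pos 12 = 'm'
  'n' (pos 13) + 11 = pos 24 = 'y'
  'w' (pos 22) + 11 = pos 7 = 'h'
  'j' (pos 9) + 11 = pos 20 = 'u'
  'i' (pos 8) + 11 = pos 19 = 't'
Result: gemyhut

gemyhut


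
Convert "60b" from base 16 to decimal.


Input: "60b" in base 16
Positional expansion:
  Digit '6' (value 6) x 16^2 = 1536
  Digit '0' (value 0) x 16^1 = 0
  Digit 'b' (value 11) x 16^0 = 11
Sum = 1547

1547


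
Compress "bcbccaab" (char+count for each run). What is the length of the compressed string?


Input: bcbccaab
Runs:
  'b' x 1 => "b1"
  'c' x 1 => "c1"
  'b' x 1 => "b1"
  'c' x 2 => "c2"
  'a' x 2 => "a2"
  'b' x 1 => "b1"
Compressed: "b1c1b1c2a2b1"
Compressed length: 12

12


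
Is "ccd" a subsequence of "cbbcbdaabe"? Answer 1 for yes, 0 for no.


Check if "ccd" is a subsequence of "cbbcbdaabe"
Greedy scan:
  Position 0 ('c'): matches sub[0] = 'c'
  Position 1 ('b'): no match needed
  Position 2 ('b'): no match needed
  Position 3 ('c'): matches sub[1] = 'c'
  Position 4 ('b'): no match needed
  Position 5 ('d'): matches sub[2] = 'd'
  Position 6 ('a'): no match needed
  Position 7 ('a'): no match needed
  Position 8 ('b'): no match needed
  Position 9 ('e'): no match needed
All 3 characters matched => is a subsequence

1


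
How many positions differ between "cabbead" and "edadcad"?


Comparing "cabbead" and "edadcad" position by position:
  Position 0: 'c' vs 'e' => DIFFER
  Position 1: 'a' vs 'd' => DIFFER
  Position 2: 'b' vs 'a' => DIFFER
  Position 3: 'b' vs 'd' => DIFFER
  Position 4: 'e' vs 'c' => DIFFER
  Position 5: 'a' vs 'a' => same
  Position 6: 'd' vs 'd' => same
Positions that differ: 5

5


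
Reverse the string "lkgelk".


Input: lkgelk
Reading characters right to left:
  Position 5: 'k'
  Position 4: 'l'
  Position 3: 'e'
  Position 2: 'g'
  Position 1: 'k'
  Position 0: 'l'
Reversed: klegkl

klegkl


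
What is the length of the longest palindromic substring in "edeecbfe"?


Input: "edeecbfe"
Checking substrings for palindromes:
  [0:3] "ede" (len 3) => palindrome
  [2:4] "ee" (len 2) => palindrome
Longest palindromic substring: "ede" with length 3

3


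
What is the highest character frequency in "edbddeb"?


Input: edbddeb
Character counts:
  'b': 2
  'd': 3
  'e': 2
Maximum frequency: 3

3


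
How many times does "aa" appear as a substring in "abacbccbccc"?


Searching for "aa" in "abacbccbccc"
Scanning each position:
  Position 0: "ab" => no
  Position 1: "ba" => no
  Position 2: "ac" => no
  Position 3: "cb" => no
  Position 4: "bc" => no
  Position 5: "cc" => no
  Position 6: "cb" => no
  Position 7: "bc" => no
  Position 8: "cc" => no
  Position 9: "cc" => no
Total occurrences: 0

0


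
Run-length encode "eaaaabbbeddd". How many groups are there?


Input: eaaaabbbeddd
Scanning for consecutive runs:
  Group 1: 'e' x 1 (positions 0-0)
  Group 2: 'a' x 4 (positions 1-4)
  Group 3: 'b' x 3 (positions 5-7)
  Group 4: 'e' x 1 (positions 8-8)
  Group 5: 'd' x 3 (positions 9-11)
Total groups: 5

5


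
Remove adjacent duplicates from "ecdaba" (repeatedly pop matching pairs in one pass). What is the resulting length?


Input: ecdaba
Stack-based adjacent duplicate removal:
  Read 'e': push. Stack: e
  Read 'c': push. Stack: ec
  Read 'd': push. Stack: ecd
  Read 'a': push. Stack: ecda
  Read 'b': push. Stack: ecdab
  Read 'a': push. Stack: ecdaba
Final stack: "ecdaba" (length 6)

6


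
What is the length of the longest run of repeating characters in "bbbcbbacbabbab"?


Input: "bbbcbbacbabbab"
Scanning for longest run:
  Position 1 ('b'): continues run of 'b', length=2
  Position 2 ('b'): continues run of 'b', length=3
  Position 3 ('c'): new char, reset run to 1
  Position 4 ('b'): new char, reset run to 1
  Position 5 ('b'): continues run of 'b', length=2
  Position 6 ('a'): new char, reset run to 1
  Position 7 ('c'): new char, reset run to 1
  Position 8 ('b'): new char, reset run to 1
  Position 9 ('a'): new char, reset run to 1
  Position 10 ('b'): new char, reset run to 1
  Position 11 ('b'): continues run of 'b', length=2
  Position 12 ('a'): new char, reset run to 1
  Position 13 ('b'): new char, reset run to 1
Longest run: 'b' with length 3

3


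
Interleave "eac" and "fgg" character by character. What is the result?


Interleaving "eac" and "fgg":
  Position 0: 'e' from first, 'f' from second => "ef"
  Position 1: 'a' from first, 'g' from second => "ag"
  Position 2: 'c' from first, 'g' from second => "cg"
Result: efagcg

efagcg


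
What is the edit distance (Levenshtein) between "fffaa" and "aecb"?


Computing edit distance: "fffaa" -> "aecb"
DP table:
           a    e    c    b
      0    1    2    3    4
  f   1    1    2    3    4
  f   2    2    2    3    4
  f   3    3    3    3    4
  a   4    3    4    4    4
  a   5    4    4    5    5
Edit distance = dp[5][4] = 5

5


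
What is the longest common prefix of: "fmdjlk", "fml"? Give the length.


Words: fmdjlk, fml
  Position 0: all 'f' => match
  Position 1: all 'm' => match
  Position 2: ('d', 'l') => mismatch, stop
LCP = "fm" (length 2)

2


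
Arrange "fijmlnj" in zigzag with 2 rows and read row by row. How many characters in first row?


Zigzag "fijmlnj" into 2 rows:
Placing characters:
  'f' => row 0
  'i' => row 1
  'j' => row 0
  'm' => row 1
  'l' => row 0
  'n' => row 1
  'j' => row 0
Rows:
  Row 0: "fjlj"
  Row 1: "imn"
First row length: 4

4


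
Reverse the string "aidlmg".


Input: aidlmg
Reading characters right to left:
  Position 5: 'g'
  Position 4: 'm'
  Position 3: 'l'
  Position 2: 'd'
  Position 1: 'i'
  Position 0: 'a'
Reversed: gmldia

gmldia


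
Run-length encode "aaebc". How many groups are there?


Input: aaebc
Scanning for consecutive runs:
  Group 1: 'a' x 2 (positions 0-1)
  Group 2: 'e' x 1 (positions 2-2)
  Group 3: 'b' x 1 (positions 3-3)
  Group 4: 'c' x 1 (positions 4-4)
Total groups: 4

4


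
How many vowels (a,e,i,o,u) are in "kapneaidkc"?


Input: kapneaidkc
Checking each character:
  'k' at position 0: consonant
  'a' at position 1: vowel (running total: 1)
  'p' at position 2: consonant
  'n' at position 3: consonant
  'e' at position 4: vowel (running total: 2)
  'a' at position 5: vowel (running total: 3)
  'i' at position 6: vowel (running total: 4)
  'd' at position 7: consonant
  'k' at position 8: consonant
  'c' at position 9: consonant
Total vowels: 4

4


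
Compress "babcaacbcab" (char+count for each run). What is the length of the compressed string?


Input: babcaacbcab
Runs:
  'b' x 1 => "b1"
  'a' x 1 => "a1"
  'b' x 1 => "b1"
  'c' x 1 => "c1"
  'a' x 2 => "a2"
  'c' x 1 => "c1"
  'b' x 1 => "b1"
  'c' x 1 => "c1"
  'a' x 1 => "a1"
  'b' x 1 => "b1"
Compressed: "b1a1b1c1a2c1b1c1a1b1"
Compressed length: 20

20


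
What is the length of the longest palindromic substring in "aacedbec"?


Input: "aacedbec"
Checking substrings for palindromes:
  [0:2] "aa" (len 2) => palindrome
Longest palindromic substring: "aa" with length 2

2


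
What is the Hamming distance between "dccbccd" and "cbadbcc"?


Comparing "dccbccd" and "cbadbcc" position by position:
  Position 0: 'd' vs 'c' => differ
  Position 1: 'c' vs 'b' => differ
  Position 2: 'c' vs 'a' => differ
  Position 3: 'b' vs 'd' => differ
  Position 4: 'c' vs 'b' => differ
  Position 5: 'c' vs 'c' => same
  Position 6: 'd' vs 'c' => differ
Total differences (Hamming distance): 6

6


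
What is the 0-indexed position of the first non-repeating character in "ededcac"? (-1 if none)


Input: ededcac
Character frequencies:
  'a': 1
  'c': 2
  'd': 2
  'e': 2
Scanning left to right for freq == 1:
  Position 0 ('e'): freq=2, skip
  Position 1 ('d'): freq=2, skip
  Position 2 ('e'): freq=2, skip
  Position 3 ('d'): freq=2, skip
  Position 4 ('c'): freq=2, skip
  Position 5 ('a'): unique! => answer = 5

5


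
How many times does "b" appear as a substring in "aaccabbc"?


Searching for "b" in "aaccabbc"
Scanning each position:
  Position 0: "a" => no
  Position 1: "a" => no
  Position 2: "c" => no
  Position 3: "c" => no
  Position 4: "a" => no
  Position 5: "b" => MATCH
  Position 6: "b" => MATCH
  Position 7: "c" => no
Total occurrences: 2

2


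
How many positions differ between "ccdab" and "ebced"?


Comparing "ccdab" and "ebced" position by position:
  Position 0: 'c' vs 'e' => DIFFER
  Position 1: 'c' vs 'b' => DIFFER
  Position 2: 'd' vs 'c' => DIFFER
  Position 3: 'a' vs 'e' => DIFFER
  Position 4: 'b' vs 'd' => DIFFER
Positions that differ: 5

5


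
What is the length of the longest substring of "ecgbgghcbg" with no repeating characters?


Input: "ecgbgghcbg"
Sliding window (track last position of each char):
  Position 0 ('e'): window [0,0] length 1 -- new best
  Position 1 ('c'): window [0,1] length 2 -- new best
  Position 2 ('g'): window [0,2] length 3 -- new best
  Position 3 ('b'): window [0,3] length 4 -- new best
  Position 4 ('g'): repeat (last at 2), move window start to 3
  Position 4 ('g'): window [3,4] length 2
  Position 5 ('g'): repeat (last at 4), move window start to 5
  Position 5 ('g'): window [5,5] length 1
  Position 6 ('h'): window [5,6] length 2
  Position 7 ('c'): window [5,7] length 3
  Position 8 ('b'): window [5,8] length 4
  Position 9 ('g'): repeat (last at 5), move window start to 6
  Position 9 ('g'): window [6,9] length 4
Longest substring with no repeats: "ecgb" with length 4

4


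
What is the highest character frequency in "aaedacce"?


Input: aaedacce
Character counts:
  'a': 3
  'c': 2
  'd': 1
  'e': 2
Maximum frequency: 3

3


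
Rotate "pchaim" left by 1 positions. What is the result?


Input: "pchaim", rotate left by 1
First 1 characters: "p"
Remaining characters: "chaim"
Concatenate remaining + first: "chaim" + "p" = "chaimp"

chaimp


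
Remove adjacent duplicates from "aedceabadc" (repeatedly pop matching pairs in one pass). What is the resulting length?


Input: aedceabadc
Stack-based adjacent duplicate removal:
  Read 'a': push. Stack: a
  Read 'e': push. Stack: ae
  Read 'd': push. Stack: aed
  Read 'c': push. Stack: aedc
  Read 'e': push. Stack: aedce
  Read 'a': push. Stack: aedcea
  Read 'b': push. Stack: aedceab
  Read 'a': push. Stack: aedceaba
  Read 'd': push. Stack: aedceabad
  Read 'c': push. Stack: aedceabadc
Final stack: "aedceabadc" (length 10)

10


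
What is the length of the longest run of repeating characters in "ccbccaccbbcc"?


Input: "ccbccaccbbcc"
Scanning for longest run:
  Position 1 ('c'): continues run of 'c', length=2
  Position 2 ('b'): new char, reset run to 1
  Position 3 ('c'): new char, reset run to 1
  Position 4 ('c'): continues run of 'c', length=2
  Position 5 ('a'): new char, reset run to 1
  Position 6 ('c'): new char, reset run to 1
  Position 7 ('c'): continues run of 'c', length=2
  Position 8 ('b'): new char, reset run to 1
  Position 9 ('b'): continues run of 'b', length=2
  Position 10 ('c'): new char, reset run to 1
  Position 11 ('c'): continues run of 'c', length=2
Longest run: 'c' with length 2

2


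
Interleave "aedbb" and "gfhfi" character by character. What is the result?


Interleaving "aedbb" and "gfhfi":
  Position 0: 'a' from first, 'g' from second => "ag"
  Position 1: 'e' from first, 'f' from second => "ef"
  Position 2: 'd' from first, 'h' from second => "dh"
  Position 3: 'b' from first, 'f' from second => "bf"
  Position 4: 'b' from first, 'i' from second => "bi"
Result: agefdhbfbi

agefdhbfbi


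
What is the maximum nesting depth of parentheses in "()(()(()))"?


Input: "()(()(()))"
Tracking depth:
  Position 0 '(': depth becomes 1
  Position 1 ')': depth becomes 0
  Position 2 '(': depth becomes 1
  Position 3 '(': depth becomes 2
  Position 4 ')': depth becomes 1
  Position 5 '(': depth becomes 2
  Position 6 '(': depth becomes 3
  Position 7 ')': depth becomes 2
  Position 8 ')': depth becomes 1
  Position 9 ')': depth becomes 0
Maximum depth reached: 3

3


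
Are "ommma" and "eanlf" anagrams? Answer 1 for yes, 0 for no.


Strings: "ommma", "eanlf"
Sorted first:  ammmo
Sorted second: aefln
Differ at position 1: 'm' vs 'e' => not anagrams

0


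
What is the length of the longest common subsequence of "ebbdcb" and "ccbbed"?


LCS of "ebbdcb" and "ccbbed"
DP table:
           c    c    b    b    e    d
      0    0    0    0    0    0    0
  e   0    0    0    0    0    1    1
  b   0    0    0    1    1    1    1
  b   0    0    0    1    2    2    2
  d   0    0    0    1    2    2    3
  c   0    1    1    1    2    2    3
  b   0    1    1    2    2    2    3
LCS length = dp[6][6] = 3

3


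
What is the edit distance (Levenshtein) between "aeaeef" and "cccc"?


Computing edit distance: "aeaeef" -> "cccc"
DP table:
           c    c    c    c
      0    1    2    3    4
  a   1    1    2    3    4
  e   2    2    2    3    4
  a   3    3    3    3    4
  e   4    4    4    4    4
  e   5    5    5    5    5
  f   6    6    6    6    6
Edit distance = dp[6][4] = 6

6


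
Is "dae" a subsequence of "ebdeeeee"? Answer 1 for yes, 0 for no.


Check if "dae" is a subsequence of "ebdeeeee"
Greedy scan:
  Position 0 ('e'): no match needed
  Position 1 ('b'): no match needed
  Position 2 ('d'): matches sub[0] = 'd'
  Position 3 ('e'): no match needed
  Position 4 ('e'): no match needed
  Position 5 ('e'): no match needed
  Position 6 ('e'): no match needed
  Position 7 ('e'): no match needed
Only matched 1/3 characters => not a subsequence

0


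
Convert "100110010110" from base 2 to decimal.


Input: "100110010110" in base 2
Positional expansion:
  Digit '1' (value 1) x 2^11 = 2048
  Digit '0' (value 0) x 2^10 = 0
  Digit '0' (value 0) x 2^9 = 0
  Digit '1' (value 1) x 2^8 = 256
  Digit '1' (value 1) x 2^7 = 128
  Digit '0' (value 0) x 2^6 = 0
  Digit '0' (value 0) x 2^5 = 0
  Digit '1' (value 1) x 2^4 = 16
  Digit '0' (value 0) x 2^3 = 0
  Digit '1' (value 1) x 2^2 = 4
  Digit '1' (value 1) x 2^1 = 2
  Digit '0' (value 0) x 2^0 = 0
Sum = 2454

2454


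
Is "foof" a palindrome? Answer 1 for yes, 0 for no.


Input: foof
Reversed: foof
  Compare pos 0 ('f') with pos 3 ('f'): match
  Compare pos 1 ('o') with pos 2 ('o'): match
Result: palindrome

1


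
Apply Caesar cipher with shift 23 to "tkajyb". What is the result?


Caesar cipher: shift "tkajyb" by 23
  't' (pos 19) + 23 = pos 16 = 'q'
  'k' (pos 10) + 23 = pos 7 = 'h'
  'a' (pos 0) + 23 = pos 23 = 'x'
  'j' (pos 9) + 23 = pos 6 = 'g'
  'y' (pos 24) + 23 = pos 21 = 'v'
  'b' (pos 1) + 23 = pos 24 = 'y'
Result: qhxgvy

qhxgvy


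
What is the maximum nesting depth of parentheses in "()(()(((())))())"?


Input: "()(()(((())))())"
Tracking depth:
  Position 0 '(': depth becomes 1
  Position 1 ')': depth becomes 0
  Position 2 '(': depth becomes 1
  Position 3 '(': depth becomes 2
  Position 4 ')': depth becomes 1
  Position 5 '(': depth becomes 2
  Position 6 '(': depth becomes 3
  Position 7 '(': depth becomes 4
  Position 8 '(': depth becomes 5
  Position 9 ')': depth becomes 4
  Position 10 ')': depth becomes 3
  Position 11 ')': depth becomes 2
  Position 12 ')': depth becomes 1
  Position 13 '(': depth becomes 2
  Position 14 ')': depth becomes 1
  Position 15 ')': depth becomes 0
Maximum depth reached: 5

5
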